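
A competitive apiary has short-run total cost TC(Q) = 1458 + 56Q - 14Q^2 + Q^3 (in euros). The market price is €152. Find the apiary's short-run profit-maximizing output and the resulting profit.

AVC = 56 - 14Q + Q^2; min AVC = €7 at Q = 7. Since P = €152 ≥ min AVC, the firm produces.
With MC = 56 - 28Q + 3Q^2, P = MC on the upward-sloping part at Q* = 12.
TR = 152·12 = 1824. TC = 1458 + 384 = 1842. Profit = 1824 − 1842 = -€18.
Shutting down would mean losing the fixed cost of €1458, so operating at a loss of €18 is better by €1440.

Profit = -€18 at Q = 12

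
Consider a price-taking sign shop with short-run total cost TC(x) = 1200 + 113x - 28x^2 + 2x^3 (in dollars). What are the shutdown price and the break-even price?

Shutdown price = min AVC. AVC = 113 - 28x + 2x^2, with vertex at x = 7 and minimum $15.
ATC = 1200/x + 113 - 28x + 2x^2. Setting dATC/dx = −1200/x^2 − 28 + 4x = 0 gives x = 10 (since 4·10^3 − 28·10^2 = 1200).
min ATC = 1200/10 + 113 − 28·10 + 2·10^2 = $153. That is the break-even price.
Between these two prices the firm operates at a loss; above $153 it earns a profit.

Shutdown price = $15; break-even price = $153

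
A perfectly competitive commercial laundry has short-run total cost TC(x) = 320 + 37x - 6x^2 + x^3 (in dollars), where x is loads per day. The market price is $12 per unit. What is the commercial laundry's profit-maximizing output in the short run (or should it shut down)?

Strip out fixed cost: VC = 37x - 6x^2 + x^3. Then AVC = 37 - 6x + x^2 and MC = 37 - 12x + 3x^2.
AVC is minimized where dAVC/dx = -6 + 2x = 0, at x = 3; min AVC = 37 - 6·3 + 3^2 = $28.
With P < min AVC ($12 < $28), every unit sold adds to the loss.
The firm minimizes its loss by shutting down and losing only its fixed cost of $320.

Shut down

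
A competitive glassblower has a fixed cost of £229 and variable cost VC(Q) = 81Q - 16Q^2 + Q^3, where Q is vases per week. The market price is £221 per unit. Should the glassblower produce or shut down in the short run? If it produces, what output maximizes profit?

From TC, MC = TC'(Q) = 81 - 32Q + 3Q^2 and AVC = VC/Q = 81 - 16Q + Q^2.
AVC is minimized where dAVC/dQ = -16 + 2Q = 0, at Q = 8; min AVC = 81 - 16·8 + 8^2 = £17.
Because £221 ≥ £17, revenue can cover variable cost; the firm operates.
P = MC gives -140 - 32Q + 3Q^2 = 0, with roots -10/3 and 14. Take the larger (rising MC): Q* = 14.
Check: AVC at Q = 14 is £53 ≤ P, so revenue covers variable cost.
Profit = P·Q − TC = 221·14 − 971 = £2123.

Produce at Q = 14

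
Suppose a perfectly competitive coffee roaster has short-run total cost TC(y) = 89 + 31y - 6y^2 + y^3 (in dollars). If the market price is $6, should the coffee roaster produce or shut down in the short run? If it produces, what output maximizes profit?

Shut down

Variable cost is VC = 31y - 6y^2 + y^3, so AVC = VC/y = 31 - 6y + y^2 and MC = dTC/dy = 31 - 12y + 3y^2.
AVC hits its minimum where MC = AVC, at y = 3, giving min AVC = 31 - 6·3 + 3^2 = $22.
With P < min AVC ($6 < $22), every unit sold adds to the loss.
The firm minimizes its loss by shutting down and losing only its fixed cost of $89.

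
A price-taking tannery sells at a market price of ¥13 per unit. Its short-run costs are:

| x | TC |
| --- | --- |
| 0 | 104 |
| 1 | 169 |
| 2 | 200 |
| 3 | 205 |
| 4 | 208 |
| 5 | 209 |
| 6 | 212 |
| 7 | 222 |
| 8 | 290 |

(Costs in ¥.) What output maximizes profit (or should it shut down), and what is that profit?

Profit at each row (π = 13x − TC): x=0: -104; x=1: -156; x=2: -174; x=3: -166; x=4: -156; x=5: -144; x=6: -134; x=7: -131; x=8: -186.
Profit is highest at x = 0. Equivalently, the lowest AVC in the table is 118/7 ≈ ¥16.86 at x = 7, and P = ¥13 falls below it — price never covers variable cost, so the firm shuts down and loses only its fixed cost.

x = 0 (shut down); profit = -¥104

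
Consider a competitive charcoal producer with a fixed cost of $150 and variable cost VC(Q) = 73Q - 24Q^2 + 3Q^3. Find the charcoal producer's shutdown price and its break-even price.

Shutdown price = $25; break-even price = $58

Shutdown price = min AVC. AVC = 73 - 24Q + 3Q^2, with vertex at Q = 4 and minimum $25.
ATC = 150/Q + 73 - 24Q + 3Q^2. Setting dATC/dQ = −150/Q^2 − 24 + 6Q = 0 gives Q = 5 (since 6·5^3 − 24·5^2 = 150).
min ATC = 150/5 + 73 − 24·5 + 3·5^2 = $58. That is the break-even price.
For $25 ≤ P < $58 the firm produces at a loss; below $25 it shuts down.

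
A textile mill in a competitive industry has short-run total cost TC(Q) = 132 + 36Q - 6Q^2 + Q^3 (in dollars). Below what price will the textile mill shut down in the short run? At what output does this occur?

$27 per unit, at Q = 3

Short-run supply begins at min AVC. From VC = 36Q - 6Q^2 + Q^3, AVC = 36 - 6Q + Q^2.
At the minimum of AVC, MC = AVC. MC = 36 - 12Q + 3Q^2; setting MC = AVC gives 2Q^2 - 6Q = 0, so Q = 3. min AVC = 27.
So the shutdown price is $27.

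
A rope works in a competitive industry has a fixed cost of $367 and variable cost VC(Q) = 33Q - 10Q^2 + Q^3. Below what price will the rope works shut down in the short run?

Short-run supply begins at min AVC. From VC = 33Q - 10Q^2 + Q^3, AVC = 33 - 10Q + Q^2.
At the minimum of AVC, MC = AVC. MC = 33 - 20Q + 3Q^2; setting MC = AVC gives 2Q^2 - 10Q = 0, so Q = 5. min AVC = 8.
So the shutdown price is $8.

$8 per unit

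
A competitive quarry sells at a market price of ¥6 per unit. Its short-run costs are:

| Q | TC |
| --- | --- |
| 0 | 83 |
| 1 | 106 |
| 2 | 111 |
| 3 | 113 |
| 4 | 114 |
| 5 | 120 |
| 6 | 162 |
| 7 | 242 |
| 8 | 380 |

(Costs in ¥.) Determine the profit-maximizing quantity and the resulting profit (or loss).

Tabulate TR − TC: Q=0: -83; Q=1: -100; Q=2: -99; Q=3: -95; Q=4: -90; Q=5: -90; Q=6: -126; Q=7: -200; Q=8: -332.
Profit is highest at Q = 0. Equivalently, the lowest AVC in the table is 37/5 ≈ ¥7.40 at Q = 5, and P = ¥6 falls below it — price never covers variable cost, so the firm shuts down and loses only its fixed cost.

Q = 0 (shut down); profit = -¥83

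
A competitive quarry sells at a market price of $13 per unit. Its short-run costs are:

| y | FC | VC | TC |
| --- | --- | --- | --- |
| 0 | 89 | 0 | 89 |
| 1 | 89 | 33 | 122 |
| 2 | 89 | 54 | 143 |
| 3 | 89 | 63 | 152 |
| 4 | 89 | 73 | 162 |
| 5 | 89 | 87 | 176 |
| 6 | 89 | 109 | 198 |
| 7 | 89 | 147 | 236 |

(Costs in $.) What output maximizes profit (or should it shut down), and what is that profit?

Profit at each row (π = 13y − TC): y=0: -89; y=1: -109; y=2: -117; y=3: -113; y=4: -110; y=5: -111; y=6: -120; y=7: -145.
Profit is highest at y = 0. Equivalently, the lowest AVC in the table is 87/5 ≈ $17.40 at y = 5, and P = $13 falls below it — price never covers variable cost, so the firm shuts down and loses only its fixed cost.

y = 0 (shut down); profit = -$89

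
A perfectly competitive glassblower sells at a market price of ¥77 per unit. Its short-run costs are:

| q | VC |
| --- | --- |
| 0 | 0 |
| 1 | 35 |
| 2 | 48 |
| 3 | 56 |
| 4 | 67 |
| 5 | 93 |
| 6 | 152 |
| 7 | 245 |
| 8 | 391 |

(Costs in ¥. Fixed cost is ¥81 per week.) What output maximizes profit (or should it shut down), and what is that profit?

Profit at each row (π = 77q − TC): q=0: -81; q=1: -39; q=2: 25; q=3: 94; q=4: 160; q=5: 211; q=6: 229; q=7: 213; q=8: 144.
Profit is maximized at q = 6. AVC there is 152/6 = ¥25.33 ≤ P, so producing beats shutting down (which would give -¥81).

q = 6; profit = ¥229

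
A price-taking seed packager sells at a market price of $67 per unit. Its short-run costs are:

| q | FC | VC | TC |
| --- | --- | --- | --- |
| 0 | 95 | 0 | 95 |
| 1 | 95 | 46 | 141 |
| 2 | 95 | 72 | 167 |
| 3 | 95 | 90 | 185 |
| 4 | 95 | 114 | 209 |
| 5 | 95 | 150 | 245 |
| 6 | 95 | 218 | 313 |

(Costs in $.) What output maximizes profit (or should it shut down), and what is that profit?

Compute π = P·q − TC at each output: q=0: -95; q=1: -74; q=2: -33; q=3: 16; q=4: 59; q=5: 90; q=6: 89.
Profit is maximized at q = 5. AVC there is 150/5 = $30 ≤ P, so producing beats shutting down (which would give -$95).

q = 5; profit = $90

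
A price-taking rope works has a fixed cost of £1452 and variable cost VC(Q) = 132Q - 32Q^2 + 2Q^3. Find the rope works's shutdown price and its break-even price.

Shutdown price = min AVC. AVC = 132 - 32Q + 2Q^2, with vertex at Q = 8 and minimum £4.
ATC = 1452/Q + 132 - 32Q + 2Q^2. Setting dATC/dQ = −1452/Q^2 − 32 + 4Q = 0 gives Q = 11 (since 4·11^3 − 32·11^2 = 1452).
min ATC = 1452/11 + 132 − 32·11 + 2·11^2 = £154. That is the break-even price.
Between these two prices the firm operates at a loss; above £154 it earns a profit.

Shutdown price = £4; break-even price = £154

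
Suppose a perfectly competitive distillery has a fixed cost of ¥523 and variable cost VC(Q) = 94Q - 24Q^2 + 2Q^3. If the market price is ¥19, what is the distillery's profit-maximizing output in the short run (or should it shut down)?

Variable cost is VC = 94Q - 24Q^2 + 2Q^3, so AVC = VC/Q = 94 - 24Q + 2Q^2 and MC = dTC/dQ = 94 - 48Q + 6Q^2.
AVC is minimized where dAVC/dQ = -24 + 4Q = 0, at Q = 6; min AVC = 94 - 24·6 + 2·6^2 = ¥22.
P = ¥19 lies below min AVC = ¥22; no output level covers variable cost.
Best response: produce nothing and absorb the ¥523 fixed cost.

Shut down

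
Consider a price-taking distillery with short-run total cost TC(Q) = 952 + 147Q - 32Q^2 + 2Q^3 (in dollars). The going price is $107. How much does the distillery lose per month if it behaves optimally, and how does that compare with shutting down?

Profit = -$152 at Q = 10

AVC = 147 - 32Q + 2Q^2; min AVC = $19 at Q = 8. Since P = $107 ≥ min AVC, the firm produces.
MC = 147 - 64Q + 6Q^2. Setting P = MC and taking the root on the rising branch gives Q* = 10.
TR = 107·10 = 1070. TC = 952 + 270 = 1222. Profit = 1070 − 1222 = -$152.
By producing, the firm covers all variable cost plus $800 of fixed cost; shutting down would lose the full $952.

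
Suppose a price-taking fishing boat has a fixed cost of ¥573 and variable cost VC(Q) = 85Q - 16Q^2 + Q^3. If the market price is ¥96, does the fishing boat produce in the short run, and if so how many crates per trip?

Produce at Q = 11

Strip out fixed cost: VC = 85Q - 16Q^2 + Q^3. Then AVC = 85 - 16Q + Q^2 and MC = 85 - 32Q + 3Q^2.
AVC hits its minimum where MC = AVC, at Q = 8, giving min AVC = 85 - 16·8 + 8^2 = ¥21.
Because ¥96 ≥ ¥21, revenue can cover variable cost; the firm operates.
Solving P = MC: -11 - 32Q + 3Q^2 = 0 ⇒ Q = -1/3 or 11. On the upward-sloping branch, Q* = 11.
Check: AVC at Q = 11 is ¥30 ≤ P, so revenue covers variable cost.
Profit = P·Q − TC = 96·11 − 903 = ¥153.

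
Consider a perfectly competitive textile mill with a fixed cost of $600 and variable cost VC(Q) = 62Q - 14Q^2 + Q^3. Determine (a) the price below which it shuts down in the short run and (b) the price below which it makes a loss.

Shutdown price = min AVC. AVC = 62 - 14Q + Q^2, with vertex at Q = 7 and minimum $13.
ATC = 600/Q + 62 - 14Q + Q^2. Setting dATC/dQ = −600/Q^2 − 14 + 2Q = 0 gives Q = 10 (since 2·10^3 − 14·10^2 = 600).
min ATC = 600/10 + 62 − 14·10 + 10^2 = $82. That is the break-even price.
For $13 ≤ P < $82 the firm produces at a loss; below $13 it shuts down.

Shutdown price = $13; break-even price = $82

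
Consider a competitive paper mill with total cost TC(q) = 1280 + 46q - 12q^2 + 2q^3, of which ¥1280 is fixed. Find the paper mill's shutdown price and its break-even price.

Shutdown price = ¥28; break-even price = ¥238

Shutdown price = min AVC. AVC = 46 - 12q + 2q^2, with vertex at q = 3 and minimum ¥28.
ATC = 1280/q + 46 - 12q + 2q^2. Setting dATC/dq = −1280/q^2 − 12 + 4q = 0 gives q = 8 (since 4·8^3 − 12·8^2 = 1280).
min ATC = 1280/8 + 46 − 12·8 + 2·8^2 = ¥238. That is the break-even price.
For ¥28 ≤ P < ¥238 the firm produces at a loss; below ¥28 it shuts down.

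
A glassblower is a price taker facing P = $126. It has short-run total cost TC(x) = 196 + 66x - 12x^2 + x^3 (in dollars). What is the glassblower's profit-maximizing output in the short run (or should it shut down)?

Produce at x = 10

Variable cost is VC = 66x - 12x^2 + x^3, so AVC = VC/x = 66 - 12x + x^2 and MC = dTC/dx = 66 - 24x + 3x^2.
The AVC parabola has its vertex at x = 12/2 = 6, where AVC = 66 - 12·6 + 6^2 = $30.
P = $126 exceeds min AVC = $30, so the firm stays open.
P = MC gives -60 - 24x + 3x^2 = 0, with roots -2 and 10. Take the larger (rising MC): x* = 10.
Check: AVC at x = 10 is $46 ≤ P, so revenue covers variable cost.
Profit = P·x − TC = 126·10 − 656 = $604.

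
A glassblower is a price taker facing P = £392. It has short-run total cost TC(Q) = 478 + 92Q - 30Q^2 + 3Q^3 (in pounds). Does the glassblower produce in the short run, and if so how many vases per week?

Produce at Q = 10

Strip out fixed cost: VC = 92Q - 30Q^2 + 3Q^3. Then AVC = 92 - 30Q + 3Q^2 and MC = 92 - 60Q + 9Q^2.
AVC hits its minimum where MC = AVC, at Q = 5, giving min AVC = 92 - 30·5 + 3·5^2 = £17.
Since P = £392 ≥ min AVC = £17, price covers variable cost and the firm should produce.
Solving P = MC: -300 - 60Q + 9Q^2 = 0 ⇒ Q = -10/3 or 10. On the upward-sloping branch, Q* = 10.
Check: AVC at Q = 10 is £92 ≤ P, so revenue covers variable cost.
Profit = P·Q − TC = 392·10 − 1398 = £2522.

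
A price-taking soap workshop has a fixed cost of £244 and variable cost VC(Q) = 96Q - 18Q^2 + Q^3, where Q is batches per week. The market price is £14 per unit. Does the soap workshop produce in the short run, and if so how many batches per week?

From TC, MC = TC'(Q) = 96 - 36Q + 3Q^2 and AVC = VC/Q = 96 - 18Q + Q^2.
AVC hits its minimum where MC = AVC, at Q = 9, giving min AVC = 96 - 18·9 + 9^2 = £15.
With P < min AVC (£14 < £15), every unit sold adds to the loss.
The firm minimizes its loss by shutting down and losing only its fixed cost of £244.

Shut down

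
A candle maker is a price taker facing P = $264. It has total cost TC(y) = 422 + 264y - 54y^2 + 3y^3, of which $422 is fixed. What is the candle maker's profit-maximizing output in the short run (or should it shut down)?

Produce at y = 12

Strip out fixed cost: VC = 264y - 54y^2 + 3y^3. Then AVC = 264 - 54y + 3y^2 and MC = 264 - 108y + 9y^2.
AVC hits its minimum where MC = AVC, at y = 9, giving min AVC = 264 - 54·9 + 3·9^2 = $21.
Because $264 ≥ $21, revenue can cover variable cost; the firm operates.
Solving P = MC: -108y + 9y^2 = 0 ⇒ y = 0 or 12. On the upward-sloping branch, y* = 12.
Check: AVC at y = 12 is $48 ≤ P, so revenue covers variable cost.
Profit = P·y − TC = 264·12 − 998 = $2170.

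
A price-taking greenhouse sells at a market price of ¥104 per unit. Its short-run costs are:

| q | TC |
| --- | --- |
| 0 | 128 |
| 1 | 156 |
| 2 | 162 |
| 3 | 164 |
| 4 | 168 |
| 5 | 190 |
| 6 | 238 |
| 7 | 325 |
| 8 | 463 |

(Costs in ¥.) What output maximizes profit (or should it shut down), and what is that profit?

Tabulate TR − TC: q=0: -128; q=1: -52; q=2: 46; q=3: 148; q=4: 248; q=5: 330; q=6: 386; q=7: 403; q=8: 369.
Profit is maximized at q = 7. AVC there is 197/7 = ¥28.14 ≤ P, so producing beats shutting down (which would give -¥128).

q = 7; profit = ¥403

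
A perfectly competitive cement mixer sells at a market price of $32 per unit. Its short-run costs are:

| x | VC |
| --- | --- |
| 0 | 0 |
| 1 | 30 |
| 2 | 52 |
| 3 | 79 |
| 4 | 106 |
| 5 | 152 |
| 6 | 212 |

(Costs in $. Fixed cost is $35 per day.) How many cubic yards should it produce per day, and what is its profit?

Compute π = P·x − TC at each output: x=0: -35; x=1: -33; x=2: -23; x=3: -18; x=4: -13; x=5: -27; x=6: -55.
Profit is maximized at x = 4. AVC there is 106/4 = $26.50 ≤ P, so producing beats shutting down (which would give -$35).

x = 4; profit = -$13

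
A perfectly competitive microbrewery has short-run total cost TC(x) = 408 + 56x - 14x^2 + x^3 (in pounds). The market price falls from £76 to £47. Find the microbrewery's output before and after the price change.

Output falls from 10 to 9

AVC = 56 - 14x + x^2, minimized at x = 7 where min AVC = £7. MC = 56 - 28x + 3x^2.
With P = £76 above the shutdown price, P = MC gives x = 10.
At P = £47 ≥ min AVC, set P = MC: x = 9. The firm stays open but cuts output.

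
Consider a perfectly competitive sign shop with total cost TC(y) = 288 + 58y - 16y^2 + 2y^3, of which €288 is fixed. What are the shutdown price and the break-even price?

Shutdown price = €26; break-even price = €82

AVC = 58 - 16y + 2y^2; minimized at y = 4, giving min AVC = €26. That is the shutdown price.
ATC = 288/y + 58 - 16y + 2y^2. Setting dATC/dy = −288/y^2 − 16 + 4y = 0 gives y = 6 (since 4·6^3 − 16·6^2 = 288).
min ATC = 288/6 + 58 − 16·6 + 2·6^2 = €82. That is the break-even price.
Between these two prices the firm operates at a loss; above €82 it earns a profit.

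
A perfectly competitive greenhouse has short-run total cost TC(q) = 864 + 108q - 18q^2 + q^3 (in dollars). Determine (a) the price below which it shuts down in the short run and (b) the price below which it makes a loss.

AVC = 108 - 18q + q^2; minimized at q = 9, giving min AVC = $27. That is the shutdown price.
ATC = 864/q + 108 - 18q + q^2. Setting dATC/dq = −864/q^2 − 18 + 2q = 0 gives q = 12 (since 2·12^3 − 18·12^2 = 864).
min ATC = 864/12 + 108 − 18·12 + 12^2 = $108. That is the break-even price.
For $27 ≤ P < $108 the firm produces at a loss; below $27 it shuts down.

Shutdown price = $27; break-even price = $108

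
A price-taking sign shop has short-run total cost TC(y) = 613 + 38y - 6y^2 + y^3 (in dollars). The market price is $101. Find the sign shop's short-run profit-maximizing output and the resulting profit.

AVC = 38 - 6y + y^2; min AVC = $29 at y = 3. Since P = $101 ≥ min AVC, the firm produces.
With MC = 38 - 12y + 3y^2, P = MC on the upward-sloping part at y* = 7.
TR = 101·7 = 707. TC = 613 + 315 = 928. Profit = 707 − 928 = -$221.
Shutting down would mean losing the fixed cost of $613, so operating at a loss of $221 is better by $392.

Profit = -$221 at y = 7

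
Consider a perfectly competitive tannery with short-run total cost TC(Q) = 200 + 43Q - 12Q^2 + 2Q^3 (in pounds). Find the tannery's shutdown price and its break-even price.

Shutdown price = £25; break-even price = £73

AVC = 43 - 12Q + 2Q^2; minimized at Q = 3, giving min AVC = £25. That is the shutdown price.
ATC = 200/Q + 43 - 12Q + 2Q^2. Setting dATC/dQ = −200/Q^2 − 12 + 4Q = 0 gives Q = 5 (since 4·5^3 − 12·5^2 = 200).
min ATC = 200/5 + 43 − 12·5 + 2·5^2 = £73. That is the break-even price.
Between these two prices the firm operates at a loss; above £73 it earns a profit.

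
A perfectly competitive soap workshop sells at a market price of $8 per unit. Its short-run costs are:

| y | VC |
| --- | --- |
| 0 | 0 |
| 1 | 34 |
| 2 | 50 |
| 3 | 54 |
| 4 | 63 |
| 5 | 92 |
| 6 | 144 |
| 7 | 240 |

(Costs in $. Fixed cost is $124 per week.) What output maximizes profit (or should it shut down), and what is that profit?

Tabulate TR − TC: y=0: -124; y=1: -150; y=2: -158; y=3: -154; y=4: -155; y=5: -176; y=6: -220; y=7: -308.
Profit is highest at y = 0. Equivalently, the lowest AVC in the table is 63/4 ≈ $15.75 at y = 4, and P = $8 falls below it — price never covers variable cost, so the firm shuts down and loses only its fixed cost.

y = 0 (shut down); profit = -$124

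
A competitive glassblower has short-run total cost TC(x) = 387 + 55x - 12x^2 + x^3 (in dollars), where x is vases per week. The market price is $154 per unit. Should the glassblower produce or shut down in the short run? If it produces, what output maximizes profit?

Variable cost is VC = 55x - 12x^2 + x^3, so AVC = VC/x = 55 - 12x + x^2 and MC = dTC/dx = 55 - 24x + 3x^2.
AVC is minimized where dAVC/dx = -12 + 2x = 0, at x = 6; min AVC = 55 - 12·6 + 6^2 = $19.
Since P = $154 ≥ min AVC = $19, price covers variable cost and the firm should produce.
P = MC gives -99 - 24x + 3x^2 = 0, with roots -3 and 11. Take the larger (rising MC): x* = 11.
Check: AVC at x = 11 is $44 ≤ P, so revenue covers variable cost.
Profit = P·x − TC = 154·11 − 871 = $823.

Produce at x = 11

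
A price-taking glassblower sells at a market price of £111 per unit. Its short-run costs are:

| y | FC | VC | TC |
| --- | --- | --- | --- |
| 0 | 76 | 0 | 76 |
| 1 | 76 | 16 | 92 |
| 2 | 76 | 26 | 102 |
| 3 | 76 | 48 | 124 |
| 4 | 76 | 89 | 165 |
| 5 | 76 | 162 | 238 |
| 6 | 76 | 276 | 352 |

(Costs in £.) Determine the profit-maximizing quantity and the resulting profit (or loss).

Compute π = P·y − TC at each output: y=0: -76; y=1: 19; y=2: 120; y=3: 209; y=4: 279; y=5: 317; y=6: 314.
Profit is maximized at y = 5. AVC there is 162/5 = £32.40 ≤ P, so producing beats shutting down (which would give -£76).

y = 5; profit = £317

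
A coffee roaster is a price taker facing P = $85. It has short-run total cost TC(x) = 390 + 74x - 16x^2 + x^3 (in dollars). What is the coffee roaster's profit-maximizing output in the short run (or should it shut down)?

Produce at x = 11

Strip out fixed cost: VC = 74x - 16x^2 + x^3. Then AVC = 74 - 16x + x^2 and MC = 74 - 32x + 3x^2.
AVC is minimized where dAVC/dx = -16 + 2x = 0, at x = 8; min AVC = 74 - 16·8 + 8^2 = $10.
P = $85 exceeds min AVC = $10, so the firm stays open.
Set P = MC: 85 = 74 - 32x + 3x^2 → -11 - 32x + 3x^2 = 0. The roots are x = -1/3 and x = 11; the profit-maximizing output is on the rising part of MC, so x* = 11.
Check: AVC at x = 11 is $19 ≤ P, so revenue covers variable cost.
Profit = P·x − TC = 85·11 − 599 = $336.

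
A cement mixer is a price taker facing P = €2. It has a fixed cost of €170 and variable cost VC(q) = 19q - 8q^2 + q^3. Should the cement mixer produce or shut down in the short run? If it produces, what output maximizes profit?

Shut down

Variable cost is VC = 19q - 8q^2 + q^3, so AVC = VC/q = 19 - 8q + q^2 and MC = dTC/dq = 19 - 16q + 3q^2.
The AVC parabola has its vertex at q = 8/2 = 4, where AVC = 19 - 8·4 + 4^2 = €3.
Since P = €2 < min AVC = €3, price fails to cover variable cost at any output.
The firm minimizes its loss by shutting down and losing only its fixed cost of €170.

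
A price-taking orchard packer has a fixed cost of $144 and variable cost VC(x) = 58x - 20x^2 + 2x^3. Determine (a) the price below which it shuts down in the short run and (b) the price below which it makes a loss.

Shutdown price = $8; break-even price = $34

Shutdown price = min AVC. AVC = 58 - 20x + 2x^2, with vertex at x = 5 and minimum $8.
ATC = 144/x + 58 - 20x + 2x^2. Setting dATC/dx = −144/x^2 − 20 + 4x = 0 gives x = 6 (since 4·6^3 − 20·6^2 = 144).
min ATC = 144/6 + 58 − 20·6 + 2·6^2 = $34. That is the break-even price.
Between these two prices the firm operates at a loss; above $34 it earns a profit.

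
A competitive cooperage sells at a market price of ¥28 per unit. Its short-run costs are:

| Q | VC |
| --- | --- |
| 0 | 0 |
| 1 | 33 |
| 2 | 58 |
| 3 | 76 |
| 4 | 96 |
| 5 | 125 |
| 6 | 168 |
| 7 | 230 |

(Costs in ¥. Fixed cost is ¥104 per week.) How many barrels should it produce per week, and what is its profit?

Profit at each row (π = 28Q − TC): Q=0: -104; Q=1: -109; Q=2: -106; Q=3: -96; Q=4: -88; Q=5: -89; Q=6: -104; Q=7: -138.
Profit is maximized at Q = 4. AVC there is 96/4 = ¥24 ≤ P, so producing beats shutting down (which would give -¥104).

Q = 4; profit = -¥88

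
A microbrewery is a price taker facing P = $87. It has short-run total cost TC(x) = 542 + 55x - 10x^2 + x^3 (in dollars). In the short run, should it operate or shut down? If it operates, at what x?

Produce at x = 8

Variable cost is VC = 55x - 10x^2 + x^3, so AVC = VC/x = 55 - 10x + x^2 and MC = dTC/dx = 55 - 20x + 3x^2.
AVC is minimized where dAVC/dx = -10 + 2x = 0, at x = 5; min AVC = 55 - 10·5 + 5^2 = $30.
P = $87 exceeds min AVC = $30, so the firm stays open.
Solving P = MC: -32 - 20x + 3x^2 = 0 ⇒ x = -4/3 or 8. On the upward-sloping branch, x* = 8.
Check: AVC at x = 8 is $39 ≤ P, so revenue covers variable cost.
Profit = P·x − TC = 87·8 − 854 = -$158, a loss, but smaller than the $542 fixed cost the firm would lose by shutting down.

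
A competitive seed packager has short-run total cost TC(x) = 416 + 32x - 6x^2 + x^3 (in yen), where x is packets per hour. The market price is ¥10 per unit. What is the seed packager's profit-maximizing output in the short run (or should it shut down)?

Strip out fixed cost: VC = 32x - 6x^2 + x^3. Then AVC = 32 - 6x + x^2 and MC = 32 - 12x + 3x^2.
AVC is minimized where dAVC/dx = -6 + 2x = 0, at x = 3; min AVC = 32 - 6·3 + 3^2 = ¥23.
P = ¥10 lies below min AVC = ¥23; no output level covers variable cost.
Shutting down limits the loss to fixed cost, ¥416.

Shut down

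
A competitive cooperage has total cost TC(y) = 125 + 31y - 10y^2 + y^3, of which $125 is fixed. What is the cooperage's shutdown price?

$6 per unit

The firm shuts down when price falls below the minimum of average variable cost. AVC = VC/y = 31 - 10y + y^2.
At the minimum of AVC, MC = AVC. MC = 31 - 20y + 3y^2; setting MC = AVC gives 2y^2 - 10y = 0, so y = 5. min AVC = 6.
For P < $6 the firm produces nothing.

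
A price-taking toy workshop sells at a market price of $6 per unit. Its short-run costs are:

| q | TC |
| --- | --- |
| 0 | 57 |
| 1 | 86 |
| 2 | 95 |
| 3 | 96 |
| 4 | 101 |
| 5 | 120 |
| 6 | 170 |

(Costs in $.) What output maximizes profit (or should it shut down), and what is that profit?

Profit at each row (π = 6q − TC): q=0: -57; q=1: -80; q=2: -83; q=3: -78; q=4: -77; q=5: -90; q=6: -134.
Profit is highest at q = 0. Equivalently, the lowest AVC in the table is 44/4 ≈ $11 at q = 4, and P = $6 falls below it — price never covers variable cost, so the firm shuts down and loses only its fixed cost.

q = 0 (shut down); profit = -$57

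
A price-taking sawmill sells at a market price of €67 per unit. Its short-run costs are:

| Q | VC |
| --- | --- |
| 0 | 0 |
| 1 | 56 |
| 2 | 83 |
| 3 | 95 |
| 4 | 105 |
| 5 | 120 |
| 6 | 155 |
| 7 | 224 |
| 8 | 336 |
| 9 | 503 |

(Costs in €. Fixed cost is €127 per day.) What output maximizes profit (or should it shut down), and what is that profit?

Q = 6; profit = €120

Compute π = P·Q − TC at each output: Q=0: -127; Q=1: -116; Q=2: -76; Q=3: -21; Q=4: 36; Q=5: 88; Q=6: 120; Q=7: 118; Q=8: 73; Q=9: -27.
Profit is maximized at Q = 6. AVC there is 155/6 = €25.83 ≤ P, so producing beats shutting down (which would give -€127).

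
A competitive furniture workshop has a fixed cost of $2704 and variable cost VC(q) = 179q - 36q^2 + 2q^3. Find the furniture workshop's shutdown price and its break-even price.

Shutdown price = min AVC. AVC = 179 - 36q + 2q^2, with vertex at q = 9 and minimum $17.
ATC = 2704/q + 179 - 36q + 2q^2. Setting dATC/dq = −2704/q^2 − 36 + 4q = 0 gives q = 13 (since 4·13^3 − 36·13^2 = 2704).
min ATC = 2704/13 + 179 − 36·13 + 2·13^2 = $257. That is the break-even price.
For $17 ≤ P < $257 the firm produces at a loss; below $17 it shuts down.

Shutdown price = $17; break-even price = $257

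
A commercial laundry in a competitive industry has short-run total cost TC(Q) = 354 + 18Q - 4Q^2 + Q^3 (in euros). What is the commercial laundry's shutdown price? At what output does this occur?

€14 per unit, at Q = 2

Short-run supply begins at min AVC. From VC = 18Q - 4Q^2 + Q^3, AVC = 18 - 4Q + Q^2.
dAVC/dQ = -4 + 2Q = 0 gives Q = 2. min AVC = 18 - 4·2 + 2^2 = 14.
So the shutdown price is €14.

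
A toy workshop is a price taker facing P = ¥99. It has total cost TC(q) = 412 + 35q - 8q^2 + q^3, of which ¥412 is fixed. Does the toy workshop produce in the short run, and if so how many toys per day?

Produce at q = 8

Strip out fixed cost: VC = 35q - 8q^2 + q^3. Then AVC = 35 - 8q + q^2 and MC = 35 - 16q + 3q^2.
AVC hits its minimum where MC = AVC, at q = 4, giving min AVC = 35 - 8·4 + 4^2 = ¥19.
Because ¥99 ≥ ¥19, revenue can cover variable cost; the firm operates.
Solving P = MC: -64 - 16q + 3q^2 = 0 ⇒ q = -8/3 or 8. On the upward-sloping branch, q* = 8.
Check: AVC at q = 8 is ¥35 ≤ P, so revenue covers variable cost.
Profit = P·q − TC = 99·8 − 692 = ¥100.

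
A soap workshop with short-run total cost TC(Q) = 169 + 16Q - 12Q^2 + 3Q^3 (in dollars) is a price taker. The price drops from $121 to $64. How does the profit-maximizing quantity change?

Output falls from 5 to 4

MC = 16 - 24Q + 9Q^2; the shutdown threshold is min AVC = $4 (at Q = 2).
With P = $121 above the shutdown price, P = MC gives Q = 5.
At P = $64 ≥ min AVC, set P = MC: Q = 4. The firm stays open but cuts output.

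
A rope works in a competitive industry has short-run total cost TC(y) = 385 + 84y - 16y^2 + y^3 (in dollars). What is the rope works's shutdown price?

The firm shuts down when price falls below the minimum of average variable cost. AVC = VC/y = 84 - 16y + y^2.
At the minimum of AVC, MC = AVC. MC = 84 - 32y + 3y^2; setting MC = AVC gives 2y^2 - 16y = 0, so y = 8. min AVC = 20.
So the shutdown price is $20.

$20 per unit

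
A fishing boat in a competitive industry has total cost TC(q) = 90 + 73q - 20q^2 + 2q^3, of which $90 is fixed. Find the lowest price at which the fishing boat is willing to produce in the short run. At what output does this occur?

$23 per unit, at q = 5

Short-run supply begins at min AVC. From VC = 73q - 20q^2 + 2q^3, AVC = 73 - 20q + 2q^2.
dAVC/dq = -20 + 4q = 0 gives q = 5. min AVC = 73 - 20·5 + 2·5^2 = 23.
The firm shuts down for any P below $23.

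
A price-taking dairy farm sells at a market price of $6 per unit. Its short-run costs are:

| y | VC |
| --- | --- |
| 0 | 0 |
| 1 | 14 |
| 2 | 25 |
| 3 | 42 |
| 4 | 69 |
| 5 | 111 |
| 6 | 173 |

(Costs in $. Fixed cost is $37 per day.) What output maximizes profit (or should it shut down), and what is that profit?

Compute π = P·y − TC at each output: y=0: -37; y=1: -45; y=2: -50; y=3: -61; y=4: -82; y=5: -118; y=6: -174.
Profit is highest at y = 0. Equivalently, the lowest AVC in the table is 25/2 ≈ $12.50 at y = 2, and P = $6 falls below it — price never covers variable cost, so the firm shuts down and loses only its fixed cost.

y = 0 (shut down); profit = -$37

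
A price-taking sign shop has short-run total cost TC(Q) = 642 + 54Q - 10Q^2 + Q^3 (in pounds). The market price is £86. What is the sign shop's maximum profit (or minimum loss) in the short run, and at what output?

Profit = -£258 at Q = 8

AVC = 54 - 10Q + Q^2; min AVC = £29 at Q = 5. Since P = £86 ≥ min AVC, the firm produces.
MC = 54 - 20Q + 3Q^2. Setting P = MC and taking the root on the rising branch gives Q* = 8.
TR = 86·8 = 688. TC = 642 + 304 = 946. Profit = 688 − 946 = -£258.
Shutting down would mean losing the fixed cost of £642, so operating at a loss of £258 is better by £384.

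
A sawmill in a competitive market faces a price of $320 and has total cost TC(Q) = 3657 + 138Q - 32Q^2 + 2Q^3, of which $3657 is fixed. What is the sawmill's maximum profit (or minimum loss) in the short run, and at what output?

Profit = -$277 at Q = 13

AVC = 138 - 32Q + 2Q^2; min AVC = $10 at Q = 8. Since P = $320 ≥ min AVC, the firm produces.
With MC = 138 - 64Q + 6Q^2, P = MC on the upward-sloping part at Q* = 13.
TR = 320·13 = 4160. TC = 3657 + 780 = 4437. Profit = 4160 − 4437 = -$277.
By producing, the firm covers all variable cost plus $3380 of fixed cost; shutting down would lose the full $3657.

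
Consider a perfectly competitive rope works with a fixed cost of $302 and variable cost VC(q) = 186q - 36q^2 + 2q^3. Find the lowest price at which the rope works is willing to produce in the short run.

The firm shuts down when price falls below the minimum of average variable cost. AVC = VC/q = 186 - 36q + 2q^2.
At the minimum of AVC, MC = AVC. MC = 186 - 72q + 6q^2; setting MC = AVC gives 4q^2 - 36q = 0, so q = 9. min AVC = 24.
So the shutdown price is $24.

$24 per unit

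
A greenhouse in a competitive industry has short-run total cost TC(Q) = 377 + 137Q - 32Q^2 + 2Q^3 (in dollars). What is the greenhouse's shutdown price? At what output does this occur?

The firm shuts down when price falls below the minimum of average variable cost. AVC = VC/Q = 137 - 32Q + 2Q^2.
dAVC/dQ = -32 + 4Q = 0 gives Q = 8. min AVC = 137 - 32·8 + 2·8^2 = 9.
So the shutdown price is $9.

$9 per unit, at Q = 8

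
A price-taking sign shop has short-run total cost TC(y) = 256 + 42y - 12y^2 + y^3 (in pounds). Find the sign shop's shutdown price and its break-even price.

AVC = 42 - 12y + y^2; minimized at y = 6, giving min AVC = £6. That is the shutdown price.
ATC = 256/y + 42 - 12y + y^2. Setting dATC/dy = −256/y^2 − 12 + 2y = 0 gives y = 8 (since 2·8^3 − 12·8^2 = 256).
min ATC = 256/8 + 42 − 12·8 + 8^2 = £42. That is the break-even price.
Between these two prices the firm operates at a loss; above £42 it earns a profit.

Shutdown price = £6; break-even price = £42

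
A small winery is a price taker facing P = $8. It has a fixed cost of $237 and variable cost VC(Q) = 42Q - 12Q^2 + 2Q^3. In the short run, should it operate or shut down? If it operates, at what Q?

From TC, MC = TC'(Q) = 42 - 24Q + 6Q^2 and AVC = VC/Q = 42 - 12Q + 2Q^2.
AVC is minimized where dAVC/dQ = -12 + 4Q = 0, at Q = 3; min AVC = 42 - 12·3 + 2·3^2 = $24.
Since P = $8 < min AVC = $24, price fails to cover variable cost at any output.
Best response: produce nothing and absorb the $237 fixed cost.

Shut down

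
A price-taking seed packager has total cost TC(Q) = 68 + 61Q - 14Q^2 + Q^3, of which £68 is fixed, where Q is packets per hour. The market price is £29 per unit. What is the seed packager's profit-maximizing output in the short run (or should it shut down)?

Produce at Q = 8

From TC, MC = TC'(Q) = 61 - 28Q + 3Q^2 and AVC = VC/Q = 61 - 14Q + Q^2.
AVC hits its minimum where MC = AVC, at Q = 7, giving min AVC = 61 - 14·7 + 7^2 = £12.
Since P = £29 ≥ min AVC = £12, price covers variable cost and the firm should produce.
Solving P = MC: 32 - 28Q + 3Q^2 = 0 ⇒ Q = 4/3 or 8. On the upward-sloping branch, Q* = 8.
Check: AVC at Q = 8 is £13 ≤ P, so revenue covers variable cost.
Profit = P·Q − TC = 29·8 − 172 = £60.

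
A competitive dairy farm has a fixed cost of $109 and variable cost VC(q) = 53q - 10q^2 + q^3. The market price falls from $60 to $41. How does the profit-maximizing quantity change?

Output falls from 7 to 6

MC = 53 - 20q + 3q^2; the shutdown threshold is min AVC = $28 (at q = 5).
At P = $60 ≥ min AVC, set P = MC on the rising branch: q = 7.
At P = $41 ≥ min AVC, set P = MC: q = 6. The firm stays open but cuts output.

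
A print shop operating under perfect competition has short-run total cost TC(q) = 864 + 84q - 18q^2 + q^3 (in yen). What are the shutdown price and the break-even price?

Shutdown price = min AVC. AVC = 84 - 18q + q^2, with vertex at q = 9 and minimum ¥3.
ATC = 864/q + 84 - 18q + q^2. Setting dATC/dq = −864/q^2 − 18 + 2q = 0 gives q = 12 (since 2·12^3 − 18·12^2 = 864).
min ATC = 864/12 + 84 − 18·12 + 12^2 = ¥84. That is the break-even price.
For ¥3 ≤ P < ¥84 the firm produces at a loss; below ¥3 it shuts down.

Shutdown price = ¥3; break-even price = ¥84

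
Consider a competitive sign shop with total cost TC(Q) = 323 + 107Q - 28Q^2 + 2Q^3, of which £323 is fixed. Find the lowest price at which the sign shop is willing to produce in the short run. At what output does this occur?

Short-run supply begins at min AVC. From VC = 107Q - 28Q^2 + 2Q^3, AVC = 107 - 28Q + 2Q^2.
At the minimum of AVC, MC = AVC. MC = 107 - 56Q + 6Q^2; setting MC = AVC gives 4Q^2 - 28Q = 0, so Q = 7. min AVC = 9.
The firm shuts down for any P below £9.

£9 per unit, at Q = 7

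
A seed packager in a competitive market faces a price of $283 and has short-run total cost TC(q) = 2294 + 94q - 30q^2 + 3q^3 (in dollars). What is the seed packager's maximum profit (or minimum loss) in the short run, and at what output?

AVC = 94 - 30q + 3q^2; min AVC = $19 at q = 5. Since P = $283 ≥ min AVC, the firm produces.
With MC = 94 - 60q + 9q^2, P = MC on the upward-sloping part at q* = 9.
TR = 283·9 = 2547. TC = 2294 + 603 = 2897. Profit = 2547 − 2897 = -$350.
By producing, the firm covers all variable cost plus $1944 of fixed cost; shutting down would lose the full $2294.

Profit = -$350 at q = 9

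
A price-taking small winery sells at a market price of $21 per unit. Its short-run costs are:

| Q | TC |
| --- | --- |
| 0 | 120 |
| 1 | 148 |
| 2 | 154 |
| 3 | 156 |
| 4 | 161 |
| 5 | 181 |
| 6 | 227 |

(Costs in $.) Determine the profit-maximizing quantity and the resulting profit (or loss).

Q = 5; profit = -$76

Profit at each row (π = 21Q − TC): Q=0: -120; Q=1: -127; Q=2: -112; Q=3: -93; Q=4: -77; Q=5: -76; Q=6: -101.
Profit is maximized at Q = 5. AVC there is 61/5 = $12.20 ≤ P, so producing beats shutting down (which would give -$120).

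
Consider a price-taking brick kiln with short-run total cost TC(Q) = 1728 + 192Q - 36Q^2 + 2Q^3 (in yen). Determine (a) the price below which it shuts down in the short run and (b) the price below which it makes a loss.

Shutdown price = ¥30; break-even price = ¥192

AVC = 192 - 36Q + 2Q^2; minimized at Q = 9, giving min AVC = ¥30. That is the shutdown price.
ATC = 1728/Q + 192 - 36Q + 2Q^2. Setting dATC/dQ = −1728/Q^2 − 36 + 4Q = 0 gives Q = 12 (since 4·12^3 − 36·12^2 = 1728).
min ATC = 1728/12 + 192 − 36·12 + 2·12^2 = ¥192. That is the break-even price.
For ¥30 ≤ P < ¥192 the firm produces at a loss; below ¥30 it shuts down.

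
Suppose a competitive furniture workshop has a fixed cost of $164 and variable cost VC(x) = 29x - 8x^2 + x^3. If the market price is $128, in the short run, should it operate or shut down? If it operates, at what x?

Strip out fixed cost: VC = 29x - 8x^2 + x^3. Then AVC = 29 - 8x + x^2 and MC = 29 - 16x + 3x^2.
The AVC parabola has its vertex at x = 8/2 = 4, where AVC = 29 - 8·4 + 4^2 = $13.
Since P = $128 ≥ min AVC = $13, price covers variable cost and the firm should produce.
P = MC gives -99 - 16x + 3x^2 = 0, with roots -11/3 and 9. Take the larger (rising MC): x* = 9.
Check: AVC at x = 9 is $38 ≤ P, so revenue covers variable cost.
Profit = P·x − TC = 128·9 − 506 = $646.

Produce at x = 9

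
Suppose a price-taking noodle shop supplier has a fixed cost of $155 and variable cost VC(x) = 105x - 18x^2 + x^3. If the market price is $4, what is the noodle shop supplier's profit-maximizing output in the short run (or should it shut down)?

Strip out fixed cost: VC = 105x - 18x^2 + x^3. Then AVC = 105 - 18x + x^2 and MC = 105 - 36x + 3x^2.
AVC is minimized where dAVC/dx = -18 + 2x = 0, at x = 9; min AVC = 105 - 18·9 + 9^2 = $24.
P = $4 lies below min AVC = $24; no output level covers variable cost.
Shutting down limits the loss to fixed cost, $155.

Shut down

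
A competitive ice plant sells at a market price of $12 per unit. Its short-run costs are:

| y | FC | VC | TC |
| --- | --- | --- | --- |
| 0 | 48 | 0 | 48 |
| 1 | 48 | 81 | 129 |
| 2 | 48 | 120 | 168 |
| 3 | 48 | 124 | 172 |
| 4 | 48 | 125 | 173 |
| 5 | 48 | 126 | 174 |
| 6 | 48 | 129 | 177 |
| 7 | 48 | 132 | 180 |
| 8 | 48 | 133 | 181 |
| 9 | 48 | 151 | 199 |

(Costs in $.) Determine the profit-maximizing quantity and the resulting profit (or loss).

Tabulate TR − TC: y=0: -48; y=1: -117; y=2: -144; y=3: -136; y=4: -125; y=5: -114; y=6: -105; y=7: -96; y=8: -85; y=9: -91.
Profit is highest at y = 0. Equivalently, the lowest AVC in the table is 133/8 ≈ $16.62 at y = 8, and P = $12 falls below it — price never covers variable cost, so the firm shuts down and loses only its fixed cost.

y = 0 (shut down); profit = -$48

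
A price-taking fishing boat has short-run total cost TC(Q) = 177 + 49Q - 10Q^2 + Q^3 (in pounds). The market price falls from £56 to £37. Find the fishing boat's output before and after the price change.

Output falls from 7 to 6

MC = 49 - 20Q + 3Q^2; the shutdown threshold is min AVC = £24 (at Q = 5).
With P = £56 above the shutdown price, P = MC gives Q = 7.
At P = £37 ≥ min AVC, set P = MC: Q = 6. The firm stays open but cuts output.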